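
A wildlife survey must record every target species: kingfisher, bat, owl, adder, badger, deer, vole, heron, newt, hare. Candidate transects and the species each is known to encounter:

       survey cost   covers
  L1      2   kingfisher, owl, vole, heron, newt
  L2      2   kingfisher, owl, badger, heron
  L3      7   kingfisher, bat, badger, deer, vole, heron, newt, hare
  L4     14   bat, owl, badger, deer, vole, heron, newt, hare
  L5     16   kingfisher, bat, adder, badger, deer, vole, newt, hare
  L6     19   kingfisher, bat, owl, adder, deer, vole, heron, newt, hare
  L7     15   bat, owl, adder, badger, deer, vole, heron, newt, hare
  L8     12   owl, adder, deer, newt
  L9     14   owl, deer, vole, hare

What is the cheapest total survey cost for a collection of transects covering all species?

17

L1, L7 cover every species at survey cost 2 + 15 = 17.
Any cover uses at least 2 transects; among all covering selections none totals below 17.
Greedy by coverage-per-survey cost would pick L1, L3, L8 for 21 — worse than the optimum 17.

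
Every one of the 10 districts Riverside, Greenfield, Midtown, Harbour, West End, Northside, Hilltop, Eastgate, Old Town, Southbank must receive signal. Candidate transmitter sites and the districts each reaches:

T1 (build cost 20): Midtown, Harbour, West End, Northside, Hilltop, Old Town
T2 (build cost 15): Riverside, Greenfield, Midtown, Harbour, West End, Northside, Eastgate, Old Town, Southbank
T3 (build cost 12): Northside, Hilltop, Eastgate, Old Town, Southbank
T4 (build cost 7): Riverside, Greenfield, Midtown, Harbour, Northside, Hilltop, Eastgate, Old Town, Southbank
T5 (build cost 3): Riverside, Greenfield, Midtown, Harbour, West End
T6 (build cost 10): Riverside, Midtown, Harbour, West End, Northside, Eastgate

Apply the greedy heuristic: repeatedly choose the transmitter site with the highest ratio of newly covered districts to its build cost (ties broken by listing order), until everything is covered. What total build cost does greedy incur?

10

Pick 1: T5 adds 5 new (Riverside, Greenfield, Midtown, Harbour, West End) at build cost 3 (ratio 5/3).
Pick 2: T4 adds 5 new (Northside, Hilltop, Eastgate, Old Town, Southbank) at build cost 7 (ratio 5/7).
Greedy total build cost: 3 + 7 = 10.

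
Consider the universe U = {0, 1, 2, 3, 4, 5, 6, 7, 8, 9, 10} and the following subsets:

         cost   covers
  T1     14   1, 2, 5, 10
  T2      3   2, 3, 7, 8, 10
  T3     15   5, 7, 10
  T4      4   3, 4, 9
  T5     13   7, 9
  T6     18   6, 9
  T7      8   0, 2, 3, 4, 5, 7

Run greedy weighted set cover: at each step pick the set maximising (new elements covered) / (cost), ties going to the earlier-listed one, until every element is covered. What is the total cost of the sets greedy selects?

47

Pick 1: T2 adds 5 new (2, 3, 7, 8, 10) at cost 3 (ratio 5/3).
Pick 2: T4 adds 2 new (4, 9) at cost 4 (ratio 2/4).
Pick 3: T7 adds 2 new (0, 5) at cost 8 (ratio 2/8).
Pick 4: T1 adds 1 new (1) at cost 14 (ratio 1/14).
Pick 5: T6 adds 1 new (6) at cost 18 (ratio 1/18).
Greedy total cost: 3 + 4 + 8 + 14 + 18 = 47. (The true optimum is 43, so greedy overshoots here.)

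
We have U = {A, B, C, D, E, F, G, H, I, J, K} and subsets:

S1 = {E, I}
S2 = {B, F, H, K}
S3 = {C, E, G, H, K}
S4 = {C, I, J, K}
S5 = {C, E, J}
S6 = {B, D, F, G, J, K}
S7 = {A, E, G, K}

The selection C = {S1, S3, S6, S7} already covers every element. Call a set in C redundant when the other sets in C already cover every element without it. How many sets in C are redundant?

0

Drop S1: I uncovered — not redundant.
Drop S3: C, H uncovered — not redundant.
Drop S6: B, D, F, J uncovered — not redundant.
Drop S7: A uncovered — not redundant.
None of the sets in C is redundant.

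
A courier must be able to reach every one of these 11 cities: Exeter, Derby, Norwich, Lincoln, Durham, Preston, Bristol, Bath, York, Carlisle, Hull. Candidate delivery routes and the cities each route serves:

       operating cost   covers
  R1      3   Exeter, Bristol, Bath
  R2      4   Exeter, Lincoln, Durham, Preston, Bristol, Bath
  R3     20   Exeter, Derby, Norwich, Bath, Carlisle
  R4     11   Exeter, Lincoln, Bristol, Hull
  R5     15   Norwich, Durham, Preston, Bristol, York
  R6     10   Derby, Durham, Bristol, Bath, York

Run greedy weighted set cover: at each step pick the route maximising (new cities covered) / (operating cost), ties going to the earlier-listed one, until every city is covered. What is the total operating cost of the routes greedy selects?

45

Pick 1: R2 adds 6 new (Exeter, Lincoln, Durham, Preston, Bristol, Bath) at operating cost 4 (ratio 6/4).
Pick 2: R6 adds 2 new (Derby, York) at operating cost 10 (ratio 2/10).
Pick 3: R3 adds 2 new (Norwich, Carlisle) at operating cost 20 (ratio 2/20).
Pick 4: R4 adds 1 new (Hull) at operating cost 11 (ratio 1/11).
Greedy total operating cost: 4 + 10 + 20 + 11 = 45.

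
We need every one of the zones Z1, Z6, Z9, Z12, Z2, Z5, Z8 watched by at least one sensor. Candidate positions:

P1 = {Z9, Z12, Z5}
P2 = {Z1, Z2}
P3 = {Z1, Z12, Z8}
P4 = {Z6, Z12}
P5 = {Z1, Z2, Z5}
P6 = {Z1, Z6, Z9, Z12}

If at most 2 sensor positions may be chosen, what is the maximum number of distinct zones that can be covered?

Choosing P5, P6 covers {Z1, Z6, Z9, Z12, Z2, Z5} — 6 zones.
No choice of 2 sensor positions does better; here Z8 is left uncovered.

6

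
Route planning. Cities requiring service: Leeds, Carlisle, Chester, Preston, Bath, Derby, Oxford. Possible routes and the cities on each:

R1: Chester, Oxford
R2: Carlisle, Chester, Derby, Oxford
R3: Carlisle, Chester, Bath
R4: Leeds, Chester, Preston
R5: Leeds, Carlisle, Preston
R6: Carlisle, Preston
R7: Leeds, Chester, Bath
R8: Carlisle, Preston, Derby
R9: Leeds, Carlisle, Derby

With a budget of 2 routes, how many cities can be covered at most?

6

Choosing R2, R4 covers {Leeds, Carlisle, Chester, Preston, Derby, Oxford} — 6 cities.
No choice of 2 routes does better; here Bath is left uncovered.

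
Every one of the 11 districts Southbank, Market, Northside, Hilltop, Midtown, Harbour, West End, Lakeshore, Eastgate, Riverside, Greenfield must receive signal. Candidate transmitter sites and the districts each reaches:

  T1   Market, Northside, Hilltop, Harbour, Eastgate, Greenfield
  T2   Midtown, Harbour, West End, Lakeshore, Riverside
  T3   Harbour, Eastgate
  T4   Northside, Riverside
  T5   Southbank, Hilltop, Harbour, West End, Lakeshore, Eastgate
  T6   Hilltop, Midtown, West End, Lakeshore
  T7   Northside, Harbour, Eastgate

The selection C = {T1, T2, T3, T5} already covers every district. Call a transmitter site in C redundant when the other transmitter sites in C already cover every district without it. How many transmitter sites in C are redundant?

1

Drop T1: Market, Northside, Greenfield uncovered — not redundant.
Drop T2: Midtown, Riverside uncovered — not redundant.
Drop T3: the rest still cover every district — redundant.
Drop T5: Southbank uncovered — not redundant.
1 redundant: T3.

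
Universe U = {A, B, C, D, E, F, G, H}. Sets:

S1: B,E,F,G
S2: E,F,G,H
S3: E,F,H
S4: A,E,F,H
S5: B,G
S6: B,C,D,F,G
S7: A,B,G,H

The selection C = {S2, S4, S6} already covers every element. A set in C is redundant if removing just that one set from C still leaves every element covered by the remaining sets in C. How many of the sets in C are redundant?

Drop S2: the rest still cover every element — redundant.
Drop S4: A uncovered — not redundant.
Drop S6: B, C, D uncovered — not redundant.
1 redundant: S2.

1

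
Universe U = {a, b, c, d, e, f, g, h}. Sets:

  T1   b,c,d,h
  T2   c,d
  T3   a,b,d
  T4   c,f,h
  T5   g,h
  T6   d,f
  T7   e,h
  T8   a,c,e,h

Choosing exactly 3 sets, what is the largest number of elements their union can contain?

7

Choosing T1, T4, T8 covers {a, b, c, d, e, f, h} — 7 elements.
No choice of 3 sets does better; here g is left uncovered.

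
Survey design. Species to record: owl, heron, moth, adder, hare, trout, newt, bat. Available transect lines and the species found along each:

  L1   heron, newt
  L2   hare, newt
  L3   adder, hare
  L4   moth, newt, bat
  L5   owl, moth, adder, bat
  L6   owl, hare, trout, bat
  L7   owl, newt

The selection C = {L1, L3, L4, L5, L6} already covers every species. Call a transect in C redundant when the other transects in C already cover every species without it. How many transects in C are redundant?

Drop L1: heron uncovered — not redundant.
Drop L3: the rest still cover every species — redundant.
Drop L4: the rest still cover every species — redundant.
Drop L5: the rest still cover every species — redundant.
Drop L6: trout uncovered — not redundant.
3 redundant: L3, L4, L5.

3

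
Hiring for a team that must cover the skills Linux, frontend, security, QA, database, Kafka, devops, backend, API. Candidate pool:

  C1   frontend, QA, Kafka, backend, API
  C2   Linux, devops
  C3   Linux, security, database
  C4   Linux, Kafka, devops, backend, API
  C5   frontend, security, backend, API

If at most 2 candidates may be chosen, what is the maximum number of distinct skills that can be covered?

8

Choosing C1, C3 covers {Linux, frontend, security, QA, database, Kafka, backend, API} — 8 skills.
No choice of 2 candidates does better; here devops is left uncovered.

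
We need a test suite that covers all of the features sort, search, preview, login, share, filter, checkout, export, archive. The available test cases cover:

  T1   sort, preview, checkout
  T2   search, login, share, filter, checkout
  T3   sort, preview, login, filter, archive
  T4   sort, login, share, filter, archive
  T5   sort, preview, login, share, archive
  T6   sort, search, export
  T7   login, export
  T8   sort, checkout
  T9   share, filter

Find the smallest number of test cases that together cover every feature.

3

T1, T4, T6 together cover {sort, search, preview, login, share, filter, checkout, export, archive} — every feature.
No 2 of the 9 test cases cover everything (all 36 pairs fall short), so 3 is minimum.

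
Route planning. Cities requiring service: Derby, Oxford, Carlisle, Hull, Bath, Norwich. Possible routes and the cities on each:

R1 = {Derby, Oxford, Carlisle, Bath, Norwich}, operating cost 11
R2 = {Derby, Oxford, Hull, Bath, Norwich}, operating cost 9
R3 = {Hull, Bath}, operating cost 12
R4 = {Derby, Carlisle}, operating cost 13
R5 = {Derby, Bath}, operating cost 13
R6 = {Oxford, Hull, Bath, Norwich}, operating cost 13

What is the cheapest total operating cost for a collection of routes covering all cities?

20

R1, R2 cover every city at operating cost 11 + 9 = 20.
Any cover uses at least 2 routes; among all covering selections none totals below 20.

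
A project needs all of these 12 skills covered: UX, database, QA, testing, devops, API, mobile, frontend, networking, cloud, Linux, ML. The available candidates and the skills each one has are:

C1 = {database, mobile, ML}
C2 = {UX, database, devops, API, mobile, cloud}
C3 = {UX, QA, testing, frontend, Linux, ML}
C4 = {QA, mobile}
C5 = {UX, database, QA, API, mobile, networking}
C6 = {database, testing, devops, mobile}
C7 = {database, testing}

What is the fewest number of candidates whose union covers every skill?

3

C2, C3, C5 together cover {UX, database, QA, testing, devops, API, mobile, frontend, networking, cloud, Linux, ML} — every skill.
No 2 of the 7 candidates cover everything (all 21 pairs fall short), so 3 is minimum.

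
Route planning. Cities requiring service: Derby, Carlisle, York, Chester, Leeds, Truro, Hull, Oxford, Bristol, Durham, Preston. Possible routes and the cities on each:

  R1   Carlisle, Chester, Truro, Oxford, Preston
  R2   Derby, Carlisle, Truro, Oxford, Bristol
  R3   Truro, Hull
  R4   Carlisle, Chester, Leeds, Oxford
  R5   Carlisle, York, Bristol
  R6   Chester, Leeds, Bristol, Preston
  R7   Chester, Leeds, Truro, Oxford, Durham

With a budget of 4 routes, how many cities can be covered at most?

10

Choosing R1, R2, R3, R7 covers {Derby, Carlisle, Chester, Leeds, Truro, Hull, Oxford, Bristol, Durham, Preston} — 10 cities.
No choice of 4 routes does better; here York is left uncovered.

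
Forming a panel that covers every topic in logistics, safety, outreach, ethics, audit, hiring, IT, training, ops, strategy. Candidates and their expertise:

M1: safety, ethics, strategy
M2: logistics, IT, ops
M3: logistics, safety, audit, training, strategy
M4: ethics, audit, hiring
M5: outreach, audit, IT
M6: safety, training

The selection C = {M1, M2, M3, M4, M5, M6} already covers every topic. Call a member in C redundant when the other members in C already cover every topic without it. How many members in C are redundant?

Drop M1: the rest still cover every topic — redundant.
Drop M2: ops uncovered — not redundant.
Drop M3: the rest still cover every topic — redundant.
Drop M4: hiring uncovered — not redundant.
Drop M5: outreach uncovered — not redundant.
Drop M6: the rest still cover every topic — redundant.
3 redundant: M1, M3, M6.

3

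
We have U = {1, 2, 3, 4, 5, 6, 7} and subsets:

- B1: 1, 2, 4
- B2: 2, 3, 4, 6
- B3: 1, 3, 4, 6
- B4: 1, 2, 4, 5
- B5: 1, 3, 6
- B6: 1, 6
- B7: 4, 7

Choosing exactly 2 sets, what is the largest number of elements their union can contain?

6

Choosing B2, B4 covers {1, 2, 3, 4, 5, 6} — 6 elements.
No choice of 2 sets does better; here 7 is left uncovered.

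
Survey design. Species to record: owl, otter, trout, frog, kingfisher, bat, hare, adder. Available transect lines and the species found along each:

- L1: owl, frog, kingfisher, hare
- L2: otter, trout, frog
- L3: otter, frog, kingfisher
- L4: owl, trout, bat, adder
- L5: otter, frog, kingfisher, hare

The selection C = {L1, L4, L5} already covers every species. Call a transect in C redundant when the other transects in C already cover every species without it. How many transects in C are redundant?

Drop L1: the rest still cover every species — redundant.
Drop L4: trout, bat, adder uncovered — not redundant.
Drop L5: otter uncovered — not redundant.
1 redundant: L1.

1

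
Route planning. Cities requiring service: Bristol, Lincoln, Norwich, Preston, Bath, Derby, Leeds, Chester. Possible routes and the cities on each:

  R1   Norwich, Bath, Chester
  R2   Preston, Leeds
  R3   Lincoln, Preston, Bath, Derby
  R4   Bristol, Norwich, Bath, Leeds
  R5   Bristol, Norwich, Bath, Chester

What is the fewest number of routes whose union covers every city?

R1, R3, R4 together cover {Bristol, Lincoln, Norwich, Preston, Bath, Derby, Leeds, Chester} — every city.
No 2 of the 5 routes cover everything (all 10 pairs fall short), so 3 is minimum.

3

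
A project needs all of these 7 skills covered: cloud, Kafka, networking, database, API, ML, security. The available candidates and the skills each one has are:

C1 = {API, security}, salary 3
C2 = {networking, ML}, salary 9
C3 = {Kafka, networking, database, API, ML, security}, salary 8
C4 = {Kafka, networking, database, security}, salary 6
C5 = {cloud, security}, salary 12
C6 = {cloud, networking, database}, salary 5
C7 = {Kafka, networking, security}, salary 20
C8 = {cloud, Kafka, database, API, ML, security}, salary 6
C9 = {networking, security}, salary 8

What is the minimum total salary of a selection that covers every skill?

C6, C8 cover every skill at salary 5 + 6 = 11.
Any cover uses at least 2 candidates; among all covering selections none totals below 11.

11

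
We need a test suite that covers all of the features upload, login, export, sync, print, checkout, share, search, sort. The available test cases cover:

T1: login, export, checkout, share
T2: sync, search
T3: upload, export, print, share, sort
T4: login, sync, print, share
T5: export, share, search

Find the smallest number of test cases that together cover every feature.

T1, T2, T3 together cover {upload, login, export, sync, print, checkout, share, search, sort} — every feature.
No 2 of the 5 test cases cover everything (all 10 pairs fall short), so 3 is minimum.

3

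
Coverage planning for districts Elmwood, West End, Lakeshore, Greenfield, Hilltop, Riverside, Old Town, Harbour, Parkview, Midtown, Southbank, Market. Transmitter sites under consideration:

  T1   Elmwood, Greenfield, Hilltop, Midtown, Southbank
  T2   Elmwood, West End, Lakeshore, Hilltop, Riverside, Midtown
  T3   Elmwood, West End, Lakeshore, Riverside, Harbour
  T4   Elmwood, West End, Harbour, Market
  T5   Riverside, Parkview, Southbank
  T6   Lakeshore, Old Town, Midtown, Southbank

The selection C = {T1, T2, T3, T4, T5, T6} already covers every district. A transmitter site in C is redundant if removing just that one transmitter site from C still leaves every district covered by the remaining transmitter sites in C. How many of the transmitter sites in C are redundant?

Drop T1: Greenfield uncovered — not redundant.
Drop T2: the rest still cover every district — redundant.
Drop T3: the rest still cover every district — redundant.
Drop T4: Market uncovered — not redundant.
Drop T5: Parkview uncovered — not redundant.
Drop T6: Old Town uncovered — not redundant.
2 redundant: T2, T3.

2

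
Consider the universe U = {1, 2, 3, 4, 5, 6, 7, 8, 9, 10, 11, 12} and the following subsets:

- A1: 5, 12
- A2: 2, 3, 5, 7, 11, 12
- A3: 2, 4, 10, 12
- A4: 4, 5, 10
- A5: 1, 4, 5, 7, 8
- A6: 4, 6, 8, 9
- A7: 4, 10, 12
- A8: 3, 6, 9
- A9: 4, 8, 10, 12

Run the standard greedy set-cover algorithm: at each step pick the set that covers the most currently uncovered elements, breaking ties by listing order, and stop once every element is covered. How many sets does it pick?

4

Pick 1: A2 covers 6 new elements (2, 3, 5, 7, 11, 12).
Pick 2: A6 covers 4 new elements (4, 6, 8, 9).
Pick 3: A3 covers 1 new elements (10).
Pick 4: A5 covers 1 new elements (1).
Greedy uses 4 sets.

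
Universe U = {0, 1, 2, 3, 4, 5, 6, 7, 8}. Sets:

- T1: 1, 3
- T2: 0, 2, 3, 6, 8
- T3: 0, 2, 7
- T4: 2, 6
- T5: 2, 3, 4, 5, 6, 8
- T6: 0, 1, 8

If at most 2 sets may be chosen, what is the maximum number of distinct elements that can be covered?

8

Choosing T3, T5 covers {0, 2, 3, 4, 5, 6, 7, 8} — 8 elements.
No choice of 2 sets does better; here 1 is left uncovered.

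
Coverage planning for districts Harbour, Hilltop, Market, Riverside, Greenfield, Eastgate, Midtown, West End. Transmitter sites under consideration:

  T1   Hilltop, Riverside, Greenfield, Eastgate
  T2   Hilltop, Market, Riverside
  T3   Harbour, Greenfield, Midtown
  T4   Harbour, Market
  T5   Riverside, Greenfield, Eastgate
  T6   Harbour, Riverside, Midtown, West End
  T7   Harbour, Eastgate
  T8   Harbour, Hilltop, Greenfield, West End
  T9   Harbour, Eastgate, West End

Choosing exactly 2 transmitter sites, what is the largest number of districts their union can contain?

Choosing T1, T6 covers {Harbour, Hilltop, Riverside, Greenfield, Eastgate, Midtown, West End} — 7 districts.
No choice of 2 transmitter sites does better; here Market is left uncovered.

7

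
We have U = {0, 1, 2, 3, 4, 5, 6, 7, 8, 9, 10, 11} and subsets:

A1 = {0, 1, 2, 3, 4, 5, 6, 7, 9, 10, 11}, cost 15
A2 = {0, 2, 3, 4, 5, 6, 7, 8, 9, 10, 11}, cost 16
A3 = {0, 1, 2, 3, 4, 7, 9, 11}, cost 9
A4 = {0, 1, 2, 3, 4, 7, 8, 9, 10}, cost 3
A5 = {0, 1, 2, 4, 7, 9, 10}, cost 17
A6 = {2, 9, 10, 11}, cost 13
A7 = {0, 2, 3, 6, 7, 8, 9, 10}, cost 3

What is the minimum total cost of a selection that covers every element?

18

A1, A4 cover every element at cost 15 + 3 = 18.
Any cover uses at least 2 sets; among all covering selections none totals below 18.
Greedy by coverage-per-cost would pick A4, A7, A1 for 21 — worse than the optimum 18.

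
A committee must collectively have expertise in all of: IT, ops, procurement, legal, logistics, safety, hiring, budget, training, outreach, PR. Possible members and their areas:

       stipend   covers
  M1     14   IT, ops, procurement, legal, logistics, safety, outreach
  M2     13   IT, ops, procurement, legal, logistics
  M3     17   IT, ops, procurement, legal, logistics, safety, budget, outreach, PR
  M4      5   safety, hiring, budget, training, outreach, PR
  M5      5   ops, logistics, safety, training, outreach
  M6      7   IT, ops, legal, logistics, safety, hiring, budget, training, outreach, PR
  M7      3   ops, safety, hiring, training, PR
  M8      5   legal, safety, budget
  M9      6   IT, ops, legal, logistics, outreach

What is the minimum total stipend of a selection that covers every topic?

M2, M4 cover every topic at stipend 13 + 5 = 18.
Any cover uses at least 2 members; among all covering selections none totals below 18.
Greedy by coverage-per-stipend would pick M7, M6, M2 for 23 — worse than the optimum 18.

18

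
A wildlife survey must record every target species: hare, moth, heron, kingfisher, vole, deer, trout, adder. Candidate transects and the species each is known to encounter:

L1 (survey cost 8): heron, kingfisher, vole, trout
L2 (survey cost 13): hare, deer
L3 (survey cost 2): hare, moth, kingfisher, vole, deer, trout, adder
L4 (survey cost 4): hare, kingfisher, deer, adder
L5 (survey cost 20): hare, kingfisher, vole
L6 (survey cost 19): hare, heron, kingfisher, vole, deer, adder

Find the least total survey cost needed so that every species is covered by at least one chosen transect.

10

L1, L3 cover every species at survey cost 8 + 2 = 10.
Any cover uses at least 2 transects; among all covering selections none totals below 10.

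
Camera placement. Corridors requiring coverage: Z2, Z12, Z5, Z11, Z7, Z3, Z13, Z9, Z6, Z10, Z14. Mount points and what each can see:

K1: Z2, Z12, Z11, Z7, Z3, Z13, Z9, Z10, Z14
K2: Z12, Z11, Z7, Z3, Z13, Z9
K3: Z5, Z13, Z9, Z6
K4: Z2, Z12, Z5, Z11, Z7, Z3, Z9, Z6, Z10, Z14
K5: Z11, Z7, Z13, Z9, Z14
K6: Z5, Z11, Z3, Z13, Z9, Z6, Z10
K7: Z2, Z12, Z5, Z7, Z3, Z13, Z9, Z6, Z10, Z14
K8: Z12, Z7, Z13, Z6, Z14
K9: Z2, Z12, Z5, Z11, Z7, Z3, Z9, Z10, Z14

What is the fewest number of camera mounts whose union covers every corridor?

K1, K3 together cover {Z2, Z12, Z5, Z11, Z7, Z3, Z13, Z9, Z6, Z10, Z14} — every corridor.
No single camera mount contains all 11 corridors, so 2 is optimal.

2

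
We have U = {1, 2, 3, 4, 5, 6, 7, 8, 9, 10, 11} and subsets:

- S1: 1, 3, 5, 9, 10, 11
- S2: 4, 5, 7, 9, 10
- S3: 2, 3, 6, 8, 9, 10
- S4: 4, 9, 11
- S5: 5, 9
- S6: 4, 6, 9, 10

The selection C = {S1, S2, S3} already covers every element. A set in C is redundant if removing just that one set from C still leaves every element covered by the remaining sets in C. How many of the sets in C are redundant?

Drop S1: 1, 11 uncovered — not redundant.
Drop S2: 4, 7 uncovered — not redundant.
Drop S3: 2, 6, 8 uncovered — not redundant.
None of the sets in C is redundant.

0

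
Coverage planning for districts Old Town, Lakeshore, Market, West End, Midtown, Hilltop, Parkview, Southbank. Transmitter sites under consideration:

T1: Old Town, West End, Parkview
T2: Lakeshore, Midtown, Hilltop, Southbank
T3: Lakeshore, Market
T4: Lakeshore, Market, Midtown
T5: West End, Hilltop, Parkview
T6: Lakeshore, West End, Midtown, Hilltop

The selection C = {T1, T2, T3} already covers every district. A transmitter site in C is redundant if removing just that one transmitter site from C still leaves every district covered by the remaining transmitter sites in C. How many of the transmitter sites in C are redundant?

Drop T1: Old Town, West End, Parkview uncovered — not redundant.
Drop T2: Midtown, Hilltop, Southbank uncovered — not redundant.
Drop T3: Market uncovered — not redundant.
None of the transmitter sites in C is redundant.

0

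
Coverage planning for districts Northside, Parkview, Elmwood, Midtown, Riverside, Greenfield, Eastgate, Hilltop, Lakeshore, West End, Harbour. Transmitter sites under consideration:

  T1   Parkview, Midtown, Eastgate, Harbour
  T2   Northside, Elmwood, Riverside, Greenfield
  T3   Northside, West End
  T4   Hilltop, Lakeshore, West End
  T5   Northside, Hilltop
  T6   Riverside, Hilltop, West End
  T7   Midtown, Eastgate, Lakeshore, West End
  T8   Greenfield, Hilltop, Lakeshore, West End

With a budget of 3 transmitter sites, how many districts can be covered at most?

11

Choosing T1, T2, T4 covers {Northside, Parkview, Elmwood, Midtown, Riverside, Greenfield, Eastgate, Hilltop, Lakeshore, West End, Harbour} — 11 districts.
That is all 11 districts.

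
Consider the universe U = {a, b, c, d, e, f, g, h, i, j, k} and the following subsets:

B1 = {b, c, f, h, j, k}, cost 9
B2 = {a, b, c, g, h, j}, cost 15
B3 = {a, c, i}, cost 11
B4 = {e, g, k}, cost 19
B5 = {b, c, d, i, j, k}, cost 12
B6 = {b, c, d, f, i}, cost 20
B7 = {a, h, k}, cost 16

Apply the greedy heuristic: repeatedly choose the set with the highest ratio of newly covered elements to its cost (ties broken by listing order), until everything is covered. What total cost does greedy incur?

51

Pick 1: B1 adds 6 new (b, c, f, h, j, k) at cost 9 (ratio 6/9).
Pick 2: B3 adds 2 new (a, i) at cost 11 (ratio 2/11).
Pick 3: B4 adds 2 new (e, g) at cost 19 (ratio 2/19).
Pick 4: B5 adds 1 new (d) at cost 12 (ratio 1/12).
Greedy total cost: 9 + 11 + 19 + 12 = 51.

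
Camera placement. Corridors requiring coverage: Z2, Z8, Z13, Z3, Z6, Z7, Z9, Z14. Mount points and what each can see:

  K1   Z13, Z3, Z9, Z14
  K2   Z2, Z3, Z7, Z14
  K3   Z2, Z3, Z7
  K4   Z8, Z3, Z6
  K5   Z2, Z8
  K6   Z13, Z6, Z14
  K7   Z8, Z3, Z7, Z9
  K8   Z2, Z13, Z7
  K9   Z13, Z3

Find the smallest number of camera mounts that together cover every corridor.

K1, K2, K4 together cover {Z2, Z8, Z13, Z3, Z6, Z7, Z9, Z14} — every corridor.
No 2 of the 9 camera mounts cover everything (all 36 pairs fall short), so 3 is minimum.

3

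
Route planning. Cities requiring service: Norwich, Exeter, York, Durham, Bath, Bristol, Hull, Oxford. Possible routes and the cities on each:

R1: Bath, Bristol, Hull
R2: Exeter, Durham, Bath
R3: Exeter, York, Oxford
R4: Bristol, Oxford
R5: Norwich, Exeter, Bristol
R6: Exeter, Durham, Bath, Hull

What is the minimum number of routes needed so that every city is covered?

3

R3, R5, R6 together cover {Norwich, Exeter, York, Durham, Bath, Bristol, Hull, Oxford} — every city.
No 2 of the 6 routes cover everything (all 15 pairs fall short), so 3 is minimum.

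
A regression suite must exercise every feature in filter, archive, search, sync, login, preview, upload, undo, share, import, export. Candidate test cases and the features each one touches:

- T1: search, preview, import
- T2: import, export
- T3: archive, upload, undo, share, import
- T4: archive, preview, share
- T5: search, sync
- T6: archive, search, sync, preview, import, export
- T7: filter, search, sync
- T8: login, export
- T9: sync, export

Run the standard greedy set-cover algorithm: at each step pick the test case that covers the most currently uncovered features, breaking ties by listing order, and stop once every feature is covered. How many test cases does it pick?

4

Pick 1: T6 covers 6 new features (archive, search, sync, preview, import, export).
Pick 2: T3 covers 3 new features (upload, undo, share).
Pick 3: T7 covers 1 new features (filter).
Pick 4: T8 covers 1 new features (login).
Greedy uses 4 test cases.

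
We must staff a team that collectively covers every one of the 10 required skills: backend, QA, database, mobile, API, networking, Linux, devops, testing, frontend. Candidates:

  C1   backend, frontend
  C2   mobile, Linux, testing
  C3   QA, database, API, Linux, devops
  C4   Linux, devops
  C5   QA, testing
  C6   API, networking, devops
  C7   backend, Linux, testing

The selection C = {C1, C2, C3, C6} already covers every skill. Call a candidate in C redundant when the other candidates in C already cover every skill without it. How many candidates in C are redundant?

0

Drop C1: backend, frontend uncovered — not redundant.
Drop C2: mobile, testing uncovered — not redundant.
Drop C3: QA, database uncovered — not redundant.
Drop C6: networking uncovered — not redundant.
None of the candidates in C is redundant.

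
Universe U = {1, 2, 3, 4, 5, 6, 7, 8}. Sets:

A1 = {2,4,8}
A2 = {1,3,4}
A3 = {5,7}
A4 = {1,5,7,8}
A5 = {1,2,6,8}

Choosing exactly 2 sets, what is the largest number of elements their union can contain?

6

Choosing A1, A4 covers {1, 2, 4, 5, 7, 8} — 6 elements.
No choice of 2 sets does better; here 3, 6 are left uncovered.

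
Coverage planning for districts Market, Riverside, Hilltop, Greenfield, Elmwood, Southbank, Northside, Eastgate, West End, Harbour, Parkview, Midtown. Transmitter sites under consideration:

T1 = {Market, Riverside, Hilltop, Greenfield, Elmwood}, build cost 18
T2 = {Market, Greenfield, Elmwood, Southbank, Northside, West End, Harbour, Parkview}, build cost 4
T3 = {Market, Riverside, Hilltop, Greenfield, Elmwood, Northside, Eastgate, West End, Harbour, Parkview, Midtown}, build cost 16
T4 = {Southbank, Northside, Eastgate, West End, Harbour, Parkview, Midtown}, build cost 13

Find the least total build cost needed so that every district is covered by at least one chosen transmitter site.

T2, T3 cover every district at build cost 4 + 16 = 20.
Any cover uses at least 2 transmitter sites; among all covering selections none totals below 20.

20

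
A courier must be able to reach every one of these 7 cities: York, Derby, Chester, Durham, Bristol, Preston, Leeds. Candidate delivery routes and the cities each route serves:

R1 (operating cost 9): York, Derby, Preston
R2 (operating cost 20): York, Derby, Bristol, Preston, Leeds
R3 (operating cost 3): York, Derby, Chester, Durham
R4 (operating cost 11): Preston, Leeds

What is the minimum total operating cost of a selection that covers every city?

R2, R3 cover every city at operating cost 20 + 3 = 23.
Any cover uses at least 2 routes; among all covering selections none totals below 23.

23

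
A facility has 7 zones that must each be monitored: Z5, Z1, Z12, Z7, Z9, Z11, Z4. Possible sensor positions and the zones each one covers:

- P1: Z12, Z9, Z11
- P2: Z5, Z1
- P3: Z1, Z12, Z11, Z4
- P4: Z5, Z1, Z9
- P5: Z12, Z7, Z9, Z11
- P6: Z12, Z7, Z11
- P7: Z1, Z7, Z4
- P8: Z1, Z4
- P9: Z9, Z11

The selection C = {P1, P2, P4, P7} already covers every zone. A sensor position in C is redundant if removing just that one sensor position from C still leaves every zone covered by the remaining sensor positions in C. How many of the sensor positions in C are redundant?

Drop P1: Z12, Z11 uncovered — not redundant.
Drop P2: the rest still cover every zone — redundant.
Drop P4: the rest still cover every zone — redundant.
Drop P7: Z7, Z4 uncovered — not redundant.
2 redundant: P2, P4.

2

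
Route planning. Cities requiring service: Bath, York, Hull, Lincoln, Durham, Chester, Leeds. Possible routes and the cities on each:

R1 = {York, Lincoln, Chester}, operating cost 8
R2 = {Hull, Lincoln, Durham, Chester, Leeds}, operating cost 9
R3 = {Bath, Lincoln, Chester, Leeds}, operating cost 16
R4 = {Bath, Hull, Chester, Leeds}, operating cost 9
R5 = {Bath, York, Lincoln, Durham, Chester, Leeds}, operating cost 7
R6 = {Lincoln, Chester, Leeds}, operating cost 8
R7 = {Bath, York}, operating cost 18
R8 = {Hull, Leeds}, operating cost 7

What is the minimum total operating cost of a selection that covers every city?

R5, R8 cover every city at operating cost 7 + 7 = 14.
Any cover uses at least 2 routes; among all covering selections none totals below 14.

14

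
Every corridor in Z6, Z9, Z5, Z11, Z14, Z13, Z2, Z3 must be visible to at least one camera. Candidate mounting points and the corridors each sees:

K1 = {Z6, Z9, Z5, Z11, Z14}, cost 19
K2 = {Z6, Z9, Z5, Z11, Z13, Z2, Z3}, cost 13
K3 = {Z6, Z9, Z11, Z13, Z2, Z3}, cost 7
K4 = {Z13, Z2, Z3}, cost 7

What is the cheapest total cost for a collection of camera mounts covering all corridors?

26

K1, K3 cover every corridor at cost 19 + 7 = 26.
Any cover uses at least 2 camera mounts; among all covering selections none totals below 26.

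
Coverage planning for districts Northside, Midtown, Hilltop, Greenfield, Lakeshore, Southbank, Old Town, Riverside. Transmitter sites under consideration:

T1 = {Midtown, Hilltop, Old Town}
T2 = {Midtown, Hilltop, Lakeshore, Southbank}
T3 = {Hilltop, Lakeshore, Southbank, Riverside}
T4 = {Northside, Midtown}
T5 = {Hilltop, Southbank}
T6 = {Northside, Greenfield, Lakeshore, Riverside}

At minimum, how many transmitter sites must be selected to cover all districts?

3

T1, T2, T6 together cover {Northside, Midtown, Hilltop, Greenfield, Lakeshore, Southbank, Old Town, Riverside} — every district.
No 2 of the 6 transmitter sites cover everything (all 15 pairs fall short), so 3 is minimum.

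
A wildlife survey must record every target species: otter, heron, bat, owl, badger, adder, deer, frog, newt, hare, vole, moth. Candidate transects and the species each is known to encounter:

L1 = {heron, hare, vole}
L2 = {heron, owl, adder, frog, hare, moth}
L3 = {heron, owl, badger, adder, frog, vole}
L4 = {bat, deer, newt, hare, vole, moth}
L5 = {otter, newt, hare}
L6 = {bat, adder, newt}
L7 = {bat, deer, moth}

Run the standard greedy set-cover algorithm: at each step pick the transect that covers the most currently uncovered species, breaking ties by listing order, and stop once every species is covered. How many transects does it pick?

4

Pick 1: L2 covers 6 new species (heron, owl, adder, frog, hare, moth).
Pick 2: L4 covers 4 new species (bat, deer, newt, vole).
Pick 3: L3 covers 1 new species (badger).
Pick 4: L5 covers 1 new species (otter).
Greedy uses 4 transects. (The true minimum is 3.)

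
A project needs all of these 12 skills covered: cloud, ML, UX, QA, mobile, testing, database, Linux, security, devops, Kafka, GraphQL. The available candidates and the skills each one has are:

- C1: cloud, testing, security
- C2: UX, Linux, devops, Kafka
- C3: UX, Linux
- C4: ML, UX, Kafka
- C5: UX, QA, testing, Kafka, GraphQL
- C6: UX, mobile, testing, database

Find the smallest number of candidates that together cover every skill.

5

C1, C2, C4, C5, C6 together cover {cloud, ML, UX, QA, mobile, testing, database, Linux, security, devops, Kafka, GraphQL} — every skill.
No 4 of the 6 candidates cover everything (all 15 size-4 selections fall short), so 5 is minimum.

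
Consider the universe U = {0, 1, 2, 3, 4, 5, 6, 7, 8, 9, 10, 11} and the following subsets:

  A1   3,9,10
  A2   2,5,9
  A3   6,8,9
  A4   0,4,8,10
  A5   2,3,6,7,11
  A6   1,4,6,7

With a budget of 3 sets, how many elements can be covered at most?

Choosing A2, A4, A5 covers {0, 2, 3, 4, 5, 6, 7, 8, 9, 10, 11} — 11 elements.
No choice of 3 sets does better; here 1 is left uncovered.

11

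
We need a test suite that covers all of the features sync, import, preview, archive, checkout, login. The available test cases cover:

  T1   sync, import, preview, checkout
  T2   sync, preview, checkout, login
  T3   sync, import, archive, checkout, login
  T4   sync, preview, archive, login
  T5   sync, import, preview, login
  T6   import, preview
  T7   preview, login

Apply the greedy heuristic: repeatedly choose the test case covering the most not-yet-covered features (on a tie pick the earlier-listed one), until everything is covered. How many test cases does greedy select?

2

Pick 1: T3 covers 5 new features (sync, import, archive, checkout, login).
Pick 2: T1 covers 1 new features (preview).
Greedy uses 2 test cases.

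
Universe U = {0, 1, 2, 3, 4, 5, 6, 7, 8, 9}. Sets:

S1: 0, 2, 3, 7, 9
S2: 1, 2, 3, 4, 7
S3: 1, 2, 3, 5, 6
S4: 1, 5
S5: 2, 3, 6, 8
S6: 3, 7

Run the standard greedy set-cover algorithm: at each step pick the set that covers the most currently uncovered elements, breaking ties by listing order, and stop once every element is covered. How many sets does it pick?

Pick 1: S1 covers 5 new elements (0, 2, 3, 7, 9).
Pick 2: S3 covers 3 new elements (1, 5, 6).
Pick 3: S2 covers 1 new elements (4).
Pick 4: S5 covers 1 new elements (8).
Greedy uses 4 sets.

4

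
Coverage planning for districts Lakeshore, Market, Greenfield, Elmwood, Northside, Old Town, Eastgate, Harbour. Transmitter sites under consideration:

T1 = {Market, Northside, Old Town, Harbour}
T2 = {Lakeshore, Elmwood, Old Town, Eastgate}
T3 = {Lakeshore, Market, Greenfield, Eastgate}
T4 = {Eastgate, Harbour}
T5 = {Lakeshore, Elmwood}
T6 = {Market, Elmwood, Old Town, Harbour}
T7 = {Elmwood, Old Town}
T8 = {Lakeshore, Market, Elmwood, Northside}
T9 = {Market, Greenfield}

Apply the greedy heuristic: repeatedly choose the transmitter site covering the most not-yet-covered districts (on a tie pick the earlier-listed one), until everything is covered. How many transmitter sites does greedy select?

Pick 1: T1 covers 4 new districts (Market, Northside, Old Town, Harbour).
Pick 2: T2 covers 3 new districts (Lakeshore, Elmwood, Eastgate).
Pick 3: T3 covers 1 new districts (Greenfield).
Greedy uses 3 transmitter sites.

3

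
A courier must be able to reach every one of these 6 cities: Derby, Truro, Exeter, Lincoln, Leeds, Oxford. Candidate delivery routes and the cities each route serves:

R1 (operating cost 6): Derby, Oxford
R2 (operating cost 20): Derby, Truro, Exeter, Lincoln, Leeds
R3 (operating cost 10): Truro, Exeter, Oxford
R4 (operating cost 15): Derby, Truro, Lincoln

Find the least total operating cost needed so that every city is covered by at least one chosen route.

26

R1, R2 cover every city at operating cost 6 + 20 = 26.
Any cover uses at least 2 routes; among all covering selections none totals below 26.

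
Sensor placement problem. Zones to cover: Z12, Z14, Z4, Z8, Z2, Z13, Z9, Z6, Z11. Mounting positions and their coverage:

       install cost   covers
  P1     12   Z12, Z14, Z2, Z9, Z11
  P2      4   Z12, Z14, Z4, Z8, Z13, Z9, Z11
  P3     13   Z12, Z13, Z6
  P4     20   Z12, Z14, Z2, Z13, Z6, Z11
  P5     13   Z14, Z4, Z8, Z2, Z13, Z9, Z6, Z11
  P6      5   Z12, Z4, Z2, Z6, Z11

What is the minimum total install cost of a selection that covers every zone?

9

P2, P6 cover every zone at install cost 4 + 5 = 9.
Any cover uses at least 2 sensor positions; among all covering selections none totals below 9.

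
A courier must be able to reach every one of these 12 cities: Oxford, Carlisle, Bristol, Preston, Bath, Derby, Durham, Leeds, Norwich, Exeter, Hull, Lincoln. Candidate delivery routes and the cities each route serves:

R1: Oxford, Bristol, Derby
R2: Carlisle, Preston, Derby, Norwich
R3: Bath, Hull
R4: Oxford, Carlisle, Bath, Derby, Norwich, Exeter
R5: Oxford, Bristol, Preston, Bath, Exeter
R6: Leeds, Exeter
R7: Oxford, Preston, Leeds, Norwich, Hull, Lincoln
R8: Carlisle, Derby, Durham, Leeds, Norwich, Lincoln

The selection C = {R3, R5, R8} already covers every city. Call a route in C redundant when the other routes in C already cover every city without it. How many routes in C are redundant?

Drop R3: Hull uncovered — not redundant.
Drop R5: Oxford, Bristol, Preston, Exeter uncovered — not redundant.
Drop R8: Carlisle, Derby, Durham, Leeds, … uncovered — not redundant.
None of the routes in C is redundant.

0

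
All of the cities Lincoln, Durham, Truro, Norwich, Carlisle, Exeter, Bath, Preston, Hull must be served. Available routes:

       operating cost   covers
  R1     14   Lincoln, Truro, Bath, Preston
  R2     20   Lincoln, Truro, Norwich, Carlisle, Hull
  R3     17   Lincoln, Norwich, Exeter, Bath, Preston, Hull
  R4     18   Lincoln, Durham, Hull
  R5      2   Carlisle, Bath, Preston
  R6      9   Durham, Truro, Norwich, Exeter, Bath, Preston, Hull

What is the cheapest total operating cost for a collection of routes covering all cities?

R1, R5, R6 cover every city at operating cost 14 + 2 + 9 = 25.
Any cover uses at least 2 routes; among all covering selections none totals below 25.

25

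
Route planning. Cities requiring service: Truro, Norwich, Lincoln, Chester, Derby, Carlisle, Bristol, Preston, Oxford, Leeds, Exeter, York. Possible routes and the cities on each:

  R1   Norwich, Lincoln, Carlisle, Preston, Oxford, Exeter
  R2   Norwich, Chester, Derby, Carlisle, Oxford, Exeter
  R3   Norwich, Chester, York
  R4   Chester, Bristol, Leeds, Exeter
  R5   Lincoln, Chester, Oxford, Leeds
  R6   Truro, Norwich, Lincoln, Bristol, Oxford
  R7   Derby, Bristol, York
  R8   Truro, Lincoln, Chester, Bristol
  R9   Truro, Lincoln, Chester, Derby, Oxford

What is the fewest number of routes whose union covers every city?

4

R1, R3, R4, R9 together cover {Truro, Norwich, Lincoln, Chester, Derby, Carlisle, Bristol, Preston, Oxford, Leeds, Exeter, York} — every city.
No 3 of the 9 routes cover everything (all 84 triples fall short), so 4 is minimum.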